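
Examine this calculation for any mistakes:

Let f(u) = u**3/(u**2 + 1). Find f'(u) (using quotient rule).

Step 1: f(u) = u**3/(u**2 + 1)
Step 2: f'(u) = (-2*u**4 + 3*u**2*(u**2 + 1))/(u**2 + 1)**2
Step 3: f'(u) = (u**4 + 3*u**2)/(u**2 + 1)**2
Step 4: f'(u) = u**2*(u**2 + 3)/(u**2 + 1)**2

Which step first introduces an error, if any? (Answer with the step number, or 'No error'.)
No error

All steps in this derivation are correct.
The final answer f'(u) = u**2*(u**2 + 3)/(u**2 + 1)**2 is valid.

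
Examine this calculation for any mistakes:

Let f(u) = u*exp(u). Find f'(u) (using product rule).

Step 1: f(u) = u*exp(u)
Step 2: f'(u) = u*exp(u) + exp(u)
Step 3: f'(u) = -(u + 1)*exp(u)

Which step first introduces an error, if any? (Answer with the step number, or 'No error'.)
Step 3

Step 3 is incorrect due to a sign flip.
The step shows: -(u + 1)*exp(u)
The correct value should be: (u + 1)*exp(u)

Explanation: The sign of the whole expression was flipped: the term (u + 1)*exp(u) was incorrectly written as -(u + 1)*exp(u)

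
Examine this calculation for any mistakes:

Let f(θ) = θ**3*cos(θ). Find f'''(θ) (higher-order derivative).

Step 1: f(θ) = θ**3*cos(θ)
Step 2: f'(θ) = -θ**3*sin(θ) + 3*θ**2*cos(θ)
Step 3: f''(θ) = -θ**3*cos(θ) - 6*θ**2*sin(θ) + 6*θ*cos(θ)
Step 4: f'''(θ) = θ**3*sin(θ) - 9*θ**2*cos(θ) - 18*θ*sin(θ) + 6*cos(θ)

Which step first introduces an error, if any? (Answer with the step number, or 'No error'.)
No error

All steps in this derivation are correct.
The final answer f'''(θ) = θ**3*sin(θ) - 9*θ**2*cos(θ) - 18*θ*sin(θ) + 6*cos(θ) is valid.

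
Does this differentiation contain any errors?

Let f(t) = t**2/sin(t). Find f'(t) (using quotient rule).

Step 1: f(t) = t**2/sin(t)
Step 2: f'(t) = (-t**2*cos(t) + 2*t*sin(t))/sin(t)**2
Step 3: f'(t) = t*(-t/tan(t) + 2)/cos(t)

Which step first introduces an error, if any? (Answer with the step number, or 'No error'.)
Step 3

Step 3 is incorrect due to a wrong trig function.
The step shows: t*(-t/tan(t) + 2)/cos(t)
The correct value should be: t*(-t/tan(t) + 2)/sin(t)

Explanation: sin(t) was incorrectly written as cos(t): the term t*(-t/tan(t) + 2)/sin(t) was incorrectly written as t*(-t/tan(t) + 2)/cos(t)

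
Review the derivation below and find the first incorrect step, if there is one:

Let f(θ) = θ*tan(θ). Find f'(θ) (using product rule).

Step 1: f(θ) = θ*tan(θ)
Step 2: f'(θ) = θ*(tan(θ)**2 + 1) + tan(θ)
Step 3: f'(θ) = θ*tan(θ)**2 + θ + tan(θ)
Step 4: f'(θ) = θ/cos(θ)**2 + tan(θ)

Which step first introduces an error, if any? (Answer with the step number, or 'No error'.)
No error

All steps in this derivation are correct.
The final answer f'(θ) = θ/cos(θ)**2 + tan(θ) is valid.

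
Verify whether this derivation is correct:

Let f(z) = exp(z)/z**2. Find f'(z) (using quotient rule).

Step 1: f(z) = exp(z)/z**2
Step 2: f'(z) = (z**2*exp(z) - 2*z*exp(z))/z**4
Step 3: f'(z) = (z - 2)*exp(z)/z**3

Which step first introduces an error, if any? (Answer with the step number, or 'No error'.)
No error

All steps in this derivation are correct.
The final answer f'(z) = (z - 2)*exp(z)/z**3 is valid.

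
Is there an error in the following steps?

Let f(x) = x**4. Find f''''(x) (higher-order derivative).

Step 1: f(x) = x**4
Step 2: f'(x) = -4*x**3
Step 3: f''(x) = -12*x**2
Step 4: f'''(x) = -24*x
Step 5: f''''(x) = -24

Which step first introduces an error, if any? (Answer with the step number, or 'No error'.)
Step 2

Step 2 is incorrect due to a sign flip.
The step shows: -4*x**3
The correct value should be: 4*x**3

Explanation: The sign of the whole expression was flipped: the term 4*x**3 was incorrectly written as -4*x**3
The later steps are derived from this incorrect expression, so the error originates in Step 2.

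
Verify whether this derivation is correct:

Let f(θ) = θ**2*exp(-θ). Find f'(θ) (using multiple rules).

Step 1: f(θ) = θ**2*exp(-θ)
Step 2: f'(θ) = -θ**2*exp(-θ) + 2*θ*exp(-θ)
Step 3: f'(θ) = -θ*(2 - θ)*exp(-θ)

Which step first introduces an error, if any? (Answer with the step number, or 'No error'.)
Step 3

Step 3 is incorrect due to a sign flip.
The step shows: -θ*(2 - θ)*exp(-θ)
The correct value should be: θ*(2 - θ)*exp(-θ)

Explanation: The sign of the whole expression was flipped: the term θ*(2 - θ)*exp(-θ) was incorrectly written as -θ*(2 - θ)*exp(-θ)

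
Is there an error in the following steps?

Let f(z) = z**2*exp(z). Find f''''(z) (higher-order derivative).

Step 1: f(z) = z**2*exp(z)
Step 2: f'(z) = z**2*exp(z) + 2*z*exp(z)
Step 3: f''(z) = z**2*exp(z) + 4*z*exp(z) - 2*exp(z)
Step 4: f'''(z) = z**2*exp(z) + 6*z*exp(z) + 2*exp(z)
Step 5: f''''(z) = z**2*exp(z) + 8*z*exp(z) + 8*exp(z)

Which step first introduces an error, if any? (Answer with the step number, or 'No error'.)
Step 3

Step 3 is incorrect due to a sign flip.
The step shows: z**2*exp(z) + 4*z*exp(z) - 2*exp(z)
The correct value should be: z**2*exp(z) + 4*z*exp(z) + 2*exp(z)

Explanation: The sign of one term was flipped: the term 2*exp(z) was incorrectly written as -2*exp(z)
The later steps are derived from this incorrect expression, so the error originates in Step 3.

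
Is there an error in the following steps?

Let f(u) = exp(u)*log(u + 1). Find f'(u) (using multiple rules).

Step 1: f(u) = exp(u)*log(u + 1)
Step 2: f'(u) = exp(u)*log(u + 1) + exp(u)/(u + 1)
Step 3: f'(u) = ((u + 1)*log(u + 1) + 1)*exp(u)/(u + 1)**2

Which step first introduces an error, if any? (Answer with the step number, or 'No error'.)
Step 3

Step 3 is incorrect due to a wrong exponent.
The step shows: ((u + 1)*log(u + 1) + 1)*exp(u)/(u + 1)**2
The correct value should be: ((u + 1)*log(u + 1) + 1)*exp(u)/(u + 1)

Explanation: The exponent -1 on u + 1 was incorrectly written as -2: the term ((u + 1)*log(u + 1) + 1)*exp(u)/(u + 1) was incorrectly written as ((u + 1)*log(u + 1) + 1)*exp(u)/(u + 1)**2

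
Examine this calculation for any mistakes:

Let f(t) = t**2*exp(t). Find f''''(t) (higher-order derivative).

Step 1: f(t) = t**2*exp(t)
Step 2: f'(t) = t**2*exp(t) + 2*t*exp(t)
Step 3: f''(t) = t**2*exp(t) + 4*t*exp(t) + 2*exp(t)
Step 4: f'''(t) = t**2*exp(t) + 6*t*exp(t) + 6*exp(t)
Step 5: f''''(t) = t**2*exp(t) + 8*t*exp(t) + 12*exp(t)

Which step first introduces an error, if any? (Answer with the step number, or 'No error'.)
No error

All steps in this derivation are correct.
The final answer f''''(t) = t**2*exp(t) + 8*t*exp(t) + 12*exp(t) is valid.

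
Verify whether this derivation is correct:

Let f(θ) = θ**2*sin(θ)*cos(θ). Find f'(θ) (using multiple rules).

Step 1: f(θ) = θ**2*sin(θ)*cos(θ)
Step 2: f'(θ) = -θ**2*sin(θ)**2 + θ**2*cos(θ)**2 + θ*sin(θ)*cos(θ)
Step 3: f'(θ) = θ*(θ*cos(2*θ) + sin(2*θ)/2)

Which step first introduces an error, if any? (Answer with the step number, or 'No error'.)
Step 2

Step 2 is incorrect due to a wrong coefficient.
The step shows: -θ**2*sin(θ)**2 + θ**2*cos(θ)**2 + θ*sin(θ)*cos(θ)
The correct value should be: -θ**2*sin(θ)**2 + θ**2*cos(θ)**2 + 2*θ*sin(θ)*cos(θ)

Explanation: The coefficient 2 was incorrectly written as 1: the term 2*θ*sin(θ)*cos(θ) was incorrectly written as θ*sin(θ)*cos(θ)
The later steps are derived from this incorrect expression, so the error originates in Step 2.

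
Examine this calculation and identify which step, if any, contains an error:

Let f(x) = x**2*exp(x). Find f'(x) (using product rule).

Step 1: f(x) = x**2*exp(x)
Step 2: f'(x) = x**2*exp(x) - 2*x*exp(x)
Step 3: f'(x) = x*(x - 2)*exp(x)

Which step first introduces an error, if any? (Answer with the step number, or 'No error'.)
Step 2

Step 2 is incorrect due to a sign flip.
The step shows: x**2*exp(x) - 2*x*exp(x)
The correct value should be: x**2*exp(x) + 2*x*exp(x)

Explanation: The sign of one term was flipped: the term 2*x*exp(x) was incorrectly written as -2*x*exp(x)
The later steps are derived from this incorrect expression, so the error originates in Step 2.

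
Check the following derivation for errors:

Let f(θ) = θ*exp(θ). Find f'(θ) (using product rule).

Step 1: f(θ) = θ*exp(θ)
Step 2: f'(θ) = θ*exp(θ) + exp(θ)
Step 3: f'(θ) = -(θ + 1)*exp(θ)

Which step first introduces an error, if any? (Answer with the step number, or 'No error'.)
Step 3

Step 3 is incorrect due to a sign flip.
The step shows: -(θ + 1)*exp(θ)
The correct value should be: (θ + 1)*exp(θ)

Explanation: The sign of the whole expression was flipped: the term (θ + 1)*exp(θ) was incorrectly written as -(θ + 1)*exp(θ)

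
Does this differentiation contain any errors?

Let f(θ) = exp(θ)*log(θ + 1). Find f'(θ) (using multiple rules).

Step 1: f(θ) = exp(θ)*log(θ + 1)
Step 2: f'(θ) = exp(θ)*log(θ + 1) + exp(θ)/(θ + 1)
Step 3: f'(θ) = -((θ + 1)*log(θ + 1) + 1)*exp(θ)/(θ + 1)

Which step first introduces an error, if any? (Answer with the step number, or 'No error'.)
Step 3

Step 3 is incorrect due to a sign flip.
The step shows: -((θ + 1)*log(θ + 1) + 1)*exp(θ)/(θ + 1)
The correct value should be: ((θ + 1)*log(θ + 1) + 1)*exp(θ)/(θ + 1)

Explanation: The sign of the whole expression was flipped: the term ((θ + 1)*log(θ + 1) + 1)*exp(θ)/(θ + 1) was incorrectly written as -((θ + 1)*log(θ + 1) + 1)*exp(θ)/(θ + 1)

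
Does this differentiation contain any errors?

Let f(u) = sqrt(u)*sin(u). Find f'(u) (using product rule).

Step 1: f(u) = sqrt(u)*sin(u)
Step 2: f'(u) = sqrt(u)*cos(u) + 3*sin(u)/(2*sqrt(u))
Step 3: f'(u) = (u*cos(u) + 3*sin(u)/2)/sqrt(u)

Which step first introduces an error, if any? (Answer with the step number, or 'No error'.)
Step 2

Step 2 is incorrect due to a wrong coefficient.
The step shows: sqrt(u)*cos(u) + 3*sin(u)/(2*sqrt(u))
The correct value should be: sqrt(u)*cos(u) + sin(u)/(2*sqrt(u))

Explanation: The coefficient 1/2 was incorrectly written as 3/2: the term sin(u)/(2*sqrt(u)) was incorrectly written as 3*sin(u)/(2*sqrt(u))
The later steps are derived from this incorrect expression, so the error originates in Step 2.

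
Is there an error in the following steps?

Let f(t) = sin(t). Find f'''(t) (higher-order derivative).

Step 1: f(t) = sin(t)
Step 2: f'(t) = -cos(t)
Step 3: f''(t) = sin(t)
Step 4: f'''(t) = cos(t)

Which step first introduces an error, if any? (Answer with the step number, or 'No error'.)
Step 2

Step 2 is incorrect due to a sign flip.
The step shows: -cos(t)
The correct value should be: cos(t)

Explanation: The sign of the whole expression was flipped: the term cos(t) was incorrectly written as -cos(t)
The later steps are derived from this incorrect expression, so the error originates in Step 2.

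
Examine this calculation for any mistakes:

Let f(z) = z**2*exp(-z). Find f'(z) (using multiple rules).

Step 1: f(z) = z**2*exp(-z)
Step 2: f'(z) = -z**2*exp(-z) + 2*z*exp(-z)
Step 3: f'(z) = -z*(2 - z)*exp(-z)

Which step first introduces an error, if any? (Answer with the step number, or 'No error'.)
Step 3

Step 3 is incorrect due to a sign flip.
The step shows: -z*(2 - z)*exp(-z)
The correct value should be: z*(2 - z)*exp(-z)

Explanation: The sign of the whole expression was flipped: the term z*(2 - z)*exp(-z) was incorrectly written as -z*(2 - z)*exp(-z)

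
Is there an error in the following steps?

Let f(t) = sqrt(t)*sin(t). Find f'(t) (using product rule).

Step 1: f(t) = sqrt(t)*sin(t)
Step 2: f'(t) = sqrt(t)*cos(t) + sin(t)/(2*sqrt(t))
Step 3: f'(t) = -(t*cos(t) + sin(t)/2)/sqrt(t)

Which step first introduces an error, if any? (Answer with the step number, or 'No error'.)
Step 3

Step 3 is incorrect due to a sign flip.
The step shows: -(t*cos(t) + sin(t)/2)/sqrt(t)
The correct value should be: (t*cos(t) + sin(t)/2)/sqrt(t)

Explanation: The sign of the whole expression was flipped: the term (t*cos(t) + sin(t)/2)/sqrt(t) was incorrectly written as -(t*cos(t) + sin(t)/2)/sqrt(t)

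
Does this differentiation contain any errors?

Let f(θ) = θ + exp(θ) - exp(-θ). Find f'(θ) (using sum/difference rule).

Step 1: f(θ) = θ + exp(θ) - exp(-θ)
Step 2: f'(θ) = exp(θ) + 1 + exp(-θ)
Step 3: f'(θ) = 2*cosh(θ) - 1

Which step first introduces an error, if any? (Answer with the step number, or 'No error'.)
Step 3

Step 3 is incorrect due to a sign flip.
The step shows: 2*cosh(θ) - 1
The correct value should be: 2*cosh(θ) + 1

Explanation: The sign of one term was flipped: the term 1 was incorrectly written as -1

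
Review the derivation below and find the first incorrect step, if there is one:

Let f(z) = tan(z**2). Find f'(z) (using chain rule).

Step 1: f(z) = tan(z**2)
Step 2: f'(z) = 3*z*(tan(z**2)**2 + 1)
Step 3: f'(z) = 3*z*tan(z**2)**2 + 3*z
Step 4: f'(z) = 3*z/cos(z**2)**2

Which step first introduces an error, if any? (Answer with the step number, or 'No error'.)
Step 2

Step 2 is incorrect due to a wrong coefficient.
The step shows: 3*z*(tan(z**2)**2 + 1)
The correct value should be: 2*z*(tan(z**2)**2 + 1)

Explanation: The coefficient 2 was incorrectly written as 3: the term 2*z*(tan(z**2)**2 + 1) was incorrectly written as 3*z*(tan(z**2)**2 + 1)
The later steps are derived from this incorrect expression, so the error originates in Step 2.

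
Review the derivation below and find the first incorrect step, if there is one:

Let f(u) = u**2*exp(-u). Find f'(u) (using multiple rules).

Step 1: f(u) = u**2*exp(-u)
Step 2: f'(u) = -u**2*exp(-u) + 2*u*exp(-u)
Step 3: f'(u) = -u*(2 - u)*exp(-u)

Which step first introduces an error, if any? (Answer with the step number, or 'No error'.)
Step 3

Step 3 is incorrect due to a sign flip.
The step shows: -u*(2 - u)*exp(-u)
The correct value should be: u*(2 - u)*exp(-u)

Explanation: The sign of the whole expression was flipped: the term u*(2 - u)*exp(-u) was incorrectly written as -u*(2 - u)*exp(-u)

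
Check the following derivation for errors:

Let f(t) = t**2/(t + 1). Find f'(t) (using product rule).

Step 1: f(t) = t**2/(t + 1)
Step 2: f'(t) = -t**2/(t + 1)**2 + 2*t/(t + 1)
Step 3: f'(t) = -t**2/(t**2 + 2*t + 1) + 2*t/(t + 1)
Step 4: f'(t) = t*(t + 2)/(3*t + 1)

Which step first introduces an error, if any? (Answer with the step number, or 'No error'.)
Step 4

Step 4 is incorrect due to a wrong exponent.
The step shows: t*(t + 2)/(3*t + 1)
The correct value should be: t*(t + 2)/(t**2 + 2*t + 1)

Explanation: The exponent 2 on t was incorrectly written as 1: the term t*(t + 2)/(t**2 + 2*t + 1) was incorrectly written as t*(t + 2)/(3*t + 1)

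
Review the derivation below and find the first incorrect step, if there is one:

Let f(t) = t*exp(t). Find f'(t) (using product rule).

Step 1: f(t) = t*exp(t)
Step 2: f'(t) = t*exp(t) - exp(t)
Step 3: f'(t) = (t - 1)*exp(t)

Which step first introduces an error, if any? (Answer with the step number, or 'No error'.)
Step 2

Step 2 is incorrect due to a sign flip.
The step shows: t*exp(t) - exp(t)
The correct value should be: t*exp(t) + exp(t)

Explanation: The sign of one term was flipped: the term exp(t) was incorrectly written as -exp(t)
The later steps are derived from this incorrect expression, so the error originates in Step 2.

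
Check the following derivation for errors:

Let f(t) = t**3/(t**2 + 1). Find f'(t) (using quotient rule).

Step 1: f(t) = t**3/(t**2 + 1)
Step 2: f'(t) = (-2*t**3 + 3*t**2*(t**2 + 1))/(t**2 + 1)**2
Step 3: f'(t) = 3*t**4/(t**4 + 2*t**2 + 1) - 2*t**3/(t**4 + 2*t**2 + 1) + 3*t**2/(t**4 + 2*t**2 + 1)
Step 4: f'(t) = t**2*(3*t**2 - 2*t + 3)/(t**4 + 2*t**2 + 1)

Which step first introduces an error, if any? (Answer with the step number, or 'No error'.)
Step 2

Step 2 is incorrect due to a wrong exponent.
The step shows: (-2*t**3 + 3*t**2*(t**2 + 1))/(t**2 + 1)**2
The correct value should be: (-2*t**4 + 3*t**2*(t**2 + 1))/(t**2 + 1)**2

Explanation: The exponent 4 on t was incorrectly written as 3: the term (-2*t**4 + 3*t**2*(t**2 + 1))/(t**2 + 1)**2 was incorrectly written as (-2*t**3 + 3*t**2*(t**2 + 1))/(t**2 + 1)**2
The later steps are derived from this incorrect expression, so the error originates in Step 2.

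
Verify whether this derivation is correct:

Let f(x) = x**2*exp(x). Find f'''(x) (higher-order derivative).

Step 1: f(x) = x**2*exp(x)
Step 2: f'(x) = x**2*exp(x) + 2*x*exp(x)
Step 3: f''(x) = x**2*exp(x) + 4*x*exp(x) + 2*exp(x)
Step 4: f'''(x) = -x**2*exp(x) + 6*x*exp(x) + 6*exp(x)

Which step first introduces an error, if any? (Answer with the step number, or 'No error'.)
Step 4

Step 4 is incorrect due to a sign flip.
The step shows: -x**2*exp(x) + 6*x*exp(x) + 6*exp(x)
The correct value should be: x**2*exp(x) + 6*x*exp(x) + 6*exp(x)

Explanation: The sign of one term was flipped: the term x**2*exp(x) was incorrectly written as -x**2*exp(x)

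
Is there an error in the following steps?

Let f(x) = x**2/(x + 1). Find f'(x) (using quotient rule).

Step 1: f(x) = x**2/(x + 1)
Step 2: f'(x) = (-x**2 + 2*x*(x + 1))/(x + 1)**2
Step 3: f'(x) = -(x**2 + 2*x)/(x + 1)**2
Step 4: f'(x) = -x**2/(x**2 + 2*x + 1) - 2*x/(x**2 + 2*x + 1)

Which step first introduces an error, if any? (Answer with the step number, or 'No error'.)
Step 3

Step 3 is incorrect due to a sign flip.
The step shows: -(x**2 + 2*x)/(x + 1)**2
The correct value should be: (x**2 + 2*x)/(x + 1)**2

Explanation: The sign of the whole expression was flipped: the term (x**2 + 2*x)/(x + 1)**2 was incorrectly written as -(x**2 + 2*x)/(x + 1)**2
The later steps are derived from this incorrect expression, so the error originates in Step 3.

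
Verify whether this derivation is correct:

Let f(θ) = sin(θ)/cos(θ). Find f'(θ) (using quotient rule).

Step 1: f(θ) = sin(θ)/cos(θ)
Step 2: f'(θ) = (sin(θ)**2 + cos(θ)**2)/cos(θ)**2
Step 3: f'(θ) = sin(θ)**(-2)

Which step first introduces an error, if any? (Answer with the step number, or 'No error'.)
Step 3

Step 3 is incorrect due to a wrong trig function.
The step shows: sin(θ)**(-2)
The correct value should be: cos(θ)**(-2)

Explanation: cos(θ) was incorrectly written as sin(θ): the term cos(θ)**(-2) was incorrectly written as sin(θ)**(-2)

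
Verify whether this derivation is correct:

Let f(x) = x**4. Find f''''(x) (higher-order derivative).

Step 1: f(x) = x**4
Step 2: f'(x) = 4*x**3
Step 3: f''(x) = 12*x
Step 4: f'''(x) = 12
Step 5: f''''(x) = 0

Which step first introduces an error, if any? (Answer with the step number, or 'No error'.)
Step 3

Step 3 is incorrect due to a wrong exponent.
The step shows: 12*x
The correct value should be: 12*x**2

Explanation: The exponent 2 on x was incorrectly written as 1: the term 12*x**2 was incorrectly written as 12*x
The later steps are derived from this incorrect expression, so the error originates in Step 3.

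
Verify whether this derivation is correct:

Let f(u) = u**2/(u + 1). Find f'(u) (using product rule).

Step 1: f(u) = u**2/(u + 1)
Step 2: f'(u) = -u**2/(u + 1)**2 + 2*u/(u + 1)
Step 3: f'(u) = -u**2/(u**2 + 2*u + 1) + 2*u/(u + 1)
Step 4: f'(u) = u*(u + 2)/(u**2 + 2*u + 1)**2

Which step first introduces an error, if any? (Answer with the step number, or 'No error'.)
Step 4

Step 4 is incorrect due to a wrong exponent.
The step shows: u*(u + 2)/(u**2 + 2*u + 1)**2
The correct value should be: u*(u + 2)/(u**2 + 2*u + 1)

Explanation: The exponent -1 on u**2 + 2*u + 1 was incorrectly written as -2: the term u*(u + 2)/(u**2 + 2*u + 1) was incorrectly written as u*(u + 2)/(u**2 + 2*u + 1)**2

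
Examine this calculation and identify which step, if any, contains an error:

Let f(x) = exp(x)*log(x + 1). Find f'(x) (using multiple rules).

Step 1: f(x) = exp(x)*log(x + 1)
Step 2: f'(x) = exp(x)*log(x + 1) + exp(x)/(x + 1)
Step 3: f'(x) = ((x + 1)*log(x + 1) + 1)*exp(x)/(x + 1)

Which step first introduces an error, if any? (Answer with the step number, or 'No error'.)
No error

All steps in this derivation are correct.
The final answer f'(x) = ((x + 1)*log(x + 1) + 1)*exp(x)/(x + 1) is valid.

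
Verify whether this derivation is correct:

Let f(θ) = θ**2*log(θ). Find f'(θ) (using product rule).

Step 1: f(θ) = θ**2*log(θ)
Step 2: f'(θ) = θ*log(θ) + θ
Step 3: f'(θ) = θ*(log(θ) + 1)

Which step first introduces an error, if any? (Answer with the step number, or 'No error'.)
Step 2

Step 2 is incorrect due to a wrong coefficient.
The step shows: θ*log(θ) + θ
The correct value should be: 2*θ*log(θ) + θ

Explanation: The coefficient 2 was incorrectly written as 1: the term 2*θ*log(θ) was incorrectly written as θ*log(θ)
The later steps are derived from this incorrect expression, so the error originates in Step 2.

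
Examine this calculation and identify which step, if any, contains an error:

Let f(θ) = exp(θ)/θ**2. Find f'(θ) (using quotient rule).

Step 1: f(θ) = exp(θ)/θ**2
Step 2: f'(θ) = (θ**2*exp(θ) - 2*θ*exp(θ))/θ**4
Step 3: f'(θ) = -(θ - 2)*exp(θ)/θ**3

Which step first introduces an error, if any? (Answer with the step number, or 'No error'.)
Step 3

Step 3 is incorrect due to a sign flip.
The step shows: -(θ - 2)*exp(θ)/θ**3
The correct value should be: (θ - 2)*exp(θ)/θ**3

Explanation: The sign of the whole expression was flipped: the term (θ - 2)*exp(θ)/θ**3 was incorrectly written as -(θ - 2)*exp(θ)/θ**3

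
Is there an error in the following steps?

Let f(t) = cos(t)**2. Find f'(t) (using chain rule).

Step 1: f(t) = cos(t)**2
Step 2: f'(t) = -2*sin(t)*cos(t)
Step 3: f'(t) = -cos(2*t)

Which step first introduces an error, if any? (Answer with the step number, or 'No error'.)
Step 3

Step 3 is incorrect due to a wrong trig function.
The step shows: -cos(2*t)
The correct value should be: -sin(2*t)

Explanation: sin(2*t) was incorrectly written as cos(2*t): the term -sin(2*t) was incorrectly written as -cos(2*t)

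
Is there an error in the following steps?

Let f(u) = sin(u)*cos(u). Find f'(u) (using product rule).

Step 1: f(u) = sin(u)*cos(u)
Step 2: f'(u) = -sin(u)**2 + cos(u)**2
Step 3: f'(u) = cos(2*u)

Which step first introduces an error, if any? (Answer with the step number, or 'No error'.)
No error

All steps in this derivation are correct.
The final answer f'(u) = cos(2*u) is valid.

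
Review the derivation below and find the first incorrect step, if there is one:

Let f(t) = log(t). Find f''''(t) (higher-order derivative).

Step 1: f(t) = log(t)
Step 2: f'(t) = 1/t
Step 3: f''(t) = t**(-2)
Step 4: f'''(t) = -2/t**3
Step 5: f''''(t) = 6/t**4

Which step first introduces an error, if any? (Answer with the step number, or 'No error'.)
Step 3

Step 3 is incorrect due to a sign flip.
The step shows: t**(-2)
The correct value should be: -1/t**2

Explanation: The sign of the whole expression was flipped: the term -1/t**2 was incorrectly written as t**(-2)
The later steps are derived from this incorrect expression, so the error originates in Step 3.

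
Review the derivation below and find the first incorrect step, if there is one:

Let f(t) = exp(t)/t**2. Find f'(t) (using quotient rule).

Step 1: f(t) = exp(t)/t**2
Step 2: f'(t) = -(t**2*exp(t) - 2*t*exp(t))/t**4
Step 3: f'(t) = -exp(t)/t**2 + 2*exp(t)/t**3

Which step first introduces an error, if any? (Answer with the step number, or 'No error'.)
Step 2

Step 2 is incorrect due to a sign flip.
The step shows: -(t**2*exp(t) - 2*t*exp(t))/t**4
The correct value should be: (t**2*exp(t) - 2*t*exp(t))/t**4

Explanation: The sign of the whole expression was flipped: the term (t**2*exp(t) - 2*t*exp(t))/t**4 was incorrectly written as -(t**2*exp(t) - 2*t*exp(t))/t**4
The later steps are derived from this incorrect expression, so the error originates in Step 2.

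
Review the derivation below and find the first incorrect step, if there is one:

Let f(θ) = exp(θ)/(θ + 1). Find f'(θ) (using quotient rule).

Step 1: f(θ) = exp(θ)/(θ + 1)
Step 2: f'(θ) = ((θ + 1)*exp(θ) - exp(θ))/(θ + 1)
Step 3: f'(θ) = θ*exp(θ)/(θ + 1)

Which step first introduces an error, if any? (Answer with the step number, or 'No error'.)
Step 2

Step 2 is incorrect due to a wrong exponent.
The step shows: ((θ + 1)*exp(θ) - exp(θ))/(θ + 1)
The correct value should be: ((θ + 1)*exp(θ) - exp(θ))/(θ + 1)**2

Explanation: The exponent -2 on θ + 1 was incorrectly written as -1: the term ((θ + 1)*exp(θ) - exp(θ))/(θ + 1)**2 was incorrectly written as ((θ + 1)*exp(θ) - exp(θ))/(θ + 1)
The later steps are derived from this incorrect expression, so the error originates in Step 2.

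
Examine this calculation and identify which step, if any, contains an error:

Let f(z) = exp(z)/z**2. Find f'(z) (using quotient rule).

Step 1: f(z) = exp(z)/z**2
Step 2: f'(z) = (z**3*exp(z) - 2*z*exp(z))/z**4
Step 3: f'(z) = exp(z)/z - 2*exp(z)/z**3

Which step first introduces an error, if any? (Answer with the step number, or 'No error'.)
Step 2

Step 2 is incorrect due to a wrong exponent.
The step shows: (z**3*exp(z) - 2*z*exp(z))/z**4
The correct value should be: (z**2*exp(z) - 2*z*exp(z))/z**4

Explanation: The exponent 2 on z was incorrectly written as 3: the term (z**2*exp(z) - 2*z*exp(z))/z**4 was incorrectly written as (z**3*exp(z) - 2*z*exp(z))/z**4
The later steps are derived from this incorrect expression, so the error originates in Step 2.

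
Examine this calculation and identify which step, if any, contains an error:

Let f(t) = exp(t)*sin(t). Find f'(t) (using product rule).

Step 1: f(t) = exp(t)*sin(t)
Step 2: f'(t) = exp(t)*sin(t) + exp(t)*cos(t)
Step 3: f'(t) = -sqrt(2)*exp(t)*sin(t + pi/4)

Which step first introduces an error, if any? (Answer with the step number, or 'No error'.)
Step 3

Step 3 is incorrect due to a sign flip.
The step shows: -sqrt(2)*exp(t)*sin(t + pi/4)
The correct value should be: sqrt(2)*exp(t)*sin(t + pi/4)

Explanation: The sign of the whole expression was flipped: the term sqrt(2)*exp(t)*sin(t + pi/4) was incorrectly written as -sqrt(2)*exp(t)*sin(t + pi/4)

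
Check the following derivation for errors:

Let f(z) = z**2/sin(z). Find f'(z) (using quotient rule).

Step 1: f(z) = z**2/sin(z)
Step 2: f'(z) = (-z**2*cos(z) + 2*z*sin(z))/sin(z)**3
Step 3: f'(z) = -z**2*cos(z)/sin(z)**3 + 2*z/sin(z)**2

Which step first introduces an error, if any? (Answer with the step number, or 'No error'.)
Step 2

Step 2 is incorrect due to a wrong exponent.
The step shows: (-z**2*cos(z) + 2*z*sin(z))/sin(z)**3
The correct value should be: (-z**2*cos(z) + 2*z*sin(z))/sin(z)**2

Explanation: The exponent -2 on sin(z) was incorrectly written as -3: the term (-z**2*cos(z) + 2*z*sin(z))/sin(z)**2 was incorrectly written as (-z**2*cos(z) + 2*z*sin(z))/sin(z)**3
The later steps are derived from this incorrect expression, so the error originates in Step 2.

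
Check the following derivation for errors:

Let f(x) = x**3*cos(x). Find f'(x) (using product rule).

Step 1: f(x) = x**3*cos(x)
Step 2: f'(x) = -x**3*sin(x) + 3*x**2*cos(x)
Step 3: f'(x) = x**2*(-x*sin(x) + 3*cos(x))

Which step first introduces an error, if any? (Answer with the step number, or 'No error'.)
No error

All steps in this derivation are correct.
The final answer f'(x) = x**2*(-x*sin(x) + 3*cos(x)) is valid.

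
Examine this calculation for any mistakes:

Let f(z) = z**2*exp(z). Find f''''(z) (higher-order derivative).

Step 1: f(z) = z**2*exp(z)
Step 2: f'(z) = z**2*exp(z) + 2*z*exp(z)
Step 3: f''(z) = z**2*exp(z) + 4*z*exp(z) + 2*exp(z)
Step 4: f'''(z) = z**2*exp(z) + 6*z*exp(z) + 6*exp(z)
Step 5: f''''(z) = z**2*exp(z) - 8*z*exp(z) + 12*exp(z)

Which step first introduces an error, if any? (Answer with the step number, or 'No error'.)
Step 5

Step 5 is incorrect due to a sign flip.
The step shows: z**2*exp(z) - 8*z*exp(z) + 12*exp(z)
The correct value should be: z**2*exp(z) + 8*z*exp(z) + 12*exp(z)

Explanation: The sign of one term was flipped: the term 8*z*exp(z) was incorrectly written as -8*z*exp(z)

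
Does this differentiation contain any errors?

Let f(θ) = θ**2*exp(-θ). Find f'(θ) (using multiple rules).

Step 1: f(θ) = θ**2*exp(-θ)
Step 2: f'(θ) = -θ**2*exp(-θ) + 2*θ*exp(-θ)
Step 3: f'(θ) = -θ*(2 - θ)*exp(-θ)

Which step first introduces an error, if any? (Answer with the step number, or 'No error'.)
Step 3

Step 3 is incorrect due to a sign flip.
The step shows: -θ*(2 - θ)*exp(-θ)
The correct value should be: θ*(2 - θ)*exp(-θ)

Explanation: The sign of the whole expression was flipped: the term θ*(2 - θ)*exp(-θ) was incorrectly written as -θ*(2 - θ)*exp(-θ)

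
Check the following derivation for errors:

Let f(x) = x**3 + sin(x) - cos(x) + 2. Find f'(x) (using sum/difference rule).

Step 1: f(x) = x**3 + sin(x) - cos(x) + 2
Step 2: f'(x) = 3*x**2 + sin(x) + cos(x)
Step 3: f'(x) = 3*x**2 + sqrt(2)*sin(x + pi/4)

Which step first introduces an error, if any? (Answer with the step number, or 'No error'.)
No error

All steps in this derivation are correct.
The final answer f'(x) = 3*x**2 + sqrt(2)*sin(x + pi/4) is valid.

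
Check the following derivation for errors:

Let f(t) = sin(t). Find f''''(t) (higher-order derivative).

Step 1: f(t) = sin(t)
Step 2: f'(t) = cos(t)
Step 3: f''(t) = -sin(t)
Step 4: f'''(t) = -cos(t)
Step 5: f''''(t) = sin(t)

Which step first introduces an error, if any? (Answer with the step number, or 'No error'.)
No error

All steps in this derivation are correct.
The final answer f''''(t) = sin(t) is valid.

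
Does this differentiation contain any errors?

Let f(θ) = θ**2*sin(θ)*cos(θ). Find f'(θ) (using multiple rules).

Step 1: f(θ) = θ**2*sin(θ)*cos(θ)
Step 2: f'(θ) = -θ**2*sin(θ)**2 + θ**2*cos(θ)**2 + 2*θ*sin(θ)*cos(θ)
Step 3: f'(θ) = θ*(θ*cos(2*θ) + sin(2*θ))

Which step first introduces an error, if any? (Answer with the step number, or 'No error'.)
No error

All steps in this derivation are correct.
The final answer f'(θ) = θ*(θ*cos(2*θ) + sin(2*θ)) is valid.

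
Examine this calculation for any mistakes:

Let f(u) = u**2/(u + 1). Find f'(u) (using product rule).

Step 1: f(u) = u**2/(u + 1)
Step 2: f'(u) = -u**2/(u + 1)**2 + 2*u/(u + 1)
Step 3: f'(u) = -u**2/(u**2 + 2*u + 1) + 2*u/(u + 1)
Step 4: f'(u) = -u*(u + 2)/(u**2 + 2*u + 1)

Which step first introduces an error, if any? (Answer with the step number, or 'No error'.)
Step 4

Step 4 is incorrect due to a sign flip.
The step shows: -u*(u + 2)/(u**2 + 2*u + 1)
The correct value should be: u*(u + 2)/(u**2 + 2*u + 1)

Explanation: The sign of the whole expression was flipped: the term u*(u + 2)/(u**2 + 2*u + 1) was incorrectly written as -u*(u + 2)/(u**2 + 2*u + 1)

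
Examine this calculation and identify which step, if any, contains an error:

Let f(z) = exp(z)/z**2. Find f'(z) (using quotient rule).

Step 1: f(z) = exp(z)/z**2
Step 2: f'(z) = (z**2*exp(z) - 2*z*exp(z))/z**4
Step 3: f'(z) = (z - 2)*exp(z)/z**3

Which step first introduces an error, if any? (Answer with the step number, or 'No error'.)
No error

All steps in this derivation are correct.
The final answer f'(z) = (z - 2)*exp(z)/z**3 is valid.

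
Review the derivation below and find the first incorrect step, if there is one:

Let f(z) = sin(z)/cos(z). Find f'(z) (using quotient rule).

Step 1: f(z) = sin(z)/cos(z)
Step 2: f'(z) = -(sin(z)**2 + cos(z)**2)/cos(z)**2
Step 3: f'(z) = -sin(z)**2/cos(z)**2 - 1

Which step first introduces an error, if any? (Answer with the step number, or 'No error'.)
Step 2

Step 2 is incorrect due to a sign flip.
The step shows: -(sin(z)**2 + cos(z)**2)/cos(z)**2
The correct value should be: (sin(z)**2 + cos(z)**2)/cos(z)**2

Explanation: The sign of the whole expression was flipped: the term (sin(z)**2 + cos(z)**2)/cos(z)**2 was incorrectly written as -(sin(z)**2 + cos(z)**2)/cos(z)**2
The later steps are derived from this incorrect expression, so the error originates in Step 2.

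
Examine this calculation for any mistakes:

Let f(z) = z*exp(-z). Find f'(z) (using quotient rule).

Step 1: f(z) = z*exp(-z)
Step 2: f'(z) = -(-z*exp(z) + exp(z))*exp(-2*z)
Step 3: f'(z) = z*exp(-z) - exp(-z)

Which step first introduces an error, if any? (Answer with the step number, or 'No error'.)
Step 2

Step 2 is incorrect due to a sign flip.
The step shows: -(-z*exp(z) + exp(z))*exp(-2*z)
The correct value should be: (-z*exp(z) + exp(z))*exp(-2*z)

Explanation: The sign of the whole expression was flipped: the term (-z*exp(z) + exp(z))*exp(-2*z) was incorrectly written as -(-z*exp(z) + exp(z))*exp(-2*z)
The later steps are derived from this incorrect expression, so the error originates in Step 2.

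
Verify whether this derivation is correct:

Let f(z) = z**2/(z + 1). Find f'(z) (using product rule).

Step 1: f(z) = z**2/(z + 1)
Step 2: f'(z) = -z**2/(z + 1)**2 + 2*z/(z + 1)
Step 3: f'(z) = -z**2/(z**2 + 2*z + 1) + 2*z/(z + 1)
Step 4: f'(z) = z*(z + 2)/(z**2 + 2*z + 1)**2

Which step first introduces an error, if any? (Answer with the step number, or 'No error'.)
Step 4

Step 4 is incorrect due to a wrong exponent.
The step shows: z*(z + 2)/(z**2 + 2*z + 1)**2
The correct value should be: z*(z + 2)/(z**2 + 2*z + 1)

Explanation: The exponent -1 on z**2 + 2*z + 1 was incorrectly written as -2: the term z*(z + 2)/(z**2 + 2*z + 1) was incorrectly written as z*(z + 2)/(z**2 + 2*z + 1)**2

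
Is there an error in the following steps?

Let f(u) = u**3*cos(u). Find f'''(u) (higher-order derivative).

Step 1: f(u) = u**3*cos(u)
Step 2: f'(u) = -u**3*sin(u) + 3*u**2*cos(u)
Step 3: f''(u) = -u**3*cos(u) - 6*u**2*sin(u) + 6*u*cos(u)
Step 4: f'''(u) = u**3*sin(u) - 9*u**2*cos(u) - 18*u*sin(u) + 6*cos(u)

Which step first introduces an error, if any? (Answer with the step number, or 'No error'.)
No error

All steps in this derivation are correct.
The final answer f'''(u) = u**3*sin(u) - 9*u**2*cos(u) - 18*u*sin(u) + 6*cos(u) is valid.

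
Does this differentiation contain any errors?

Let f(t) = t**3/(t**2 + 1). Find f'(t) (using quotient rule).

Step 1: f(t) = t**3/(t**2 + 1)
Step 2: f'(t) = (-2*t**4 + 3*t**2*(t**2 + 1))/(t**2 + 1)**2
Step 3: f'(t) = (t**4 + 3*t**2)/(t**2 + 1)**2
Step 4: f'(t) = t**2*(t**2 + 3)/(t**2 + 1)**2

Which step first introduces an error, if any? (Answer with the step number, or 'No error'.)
No error

All steps in this derivation are correct.
The final answer f'(t) = t**2*(t**2 + 3)/(t**2 + 1)**2 is valid.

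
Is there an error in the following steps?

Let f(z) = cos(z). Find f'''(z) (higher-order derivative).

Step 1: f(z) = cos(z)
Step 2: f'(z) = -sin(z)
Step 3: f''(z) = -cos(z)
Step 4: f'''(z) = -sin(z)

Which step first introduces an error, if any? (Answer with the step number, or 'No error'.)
Step 4

Step 4 is incorrect due to a sign flip.
The step shows: -sin(z)
The correct value should be: sin(z)

Explanation: The sign of the whole expression was flipped: the term sin(z) was incorrectly written as -sin(z)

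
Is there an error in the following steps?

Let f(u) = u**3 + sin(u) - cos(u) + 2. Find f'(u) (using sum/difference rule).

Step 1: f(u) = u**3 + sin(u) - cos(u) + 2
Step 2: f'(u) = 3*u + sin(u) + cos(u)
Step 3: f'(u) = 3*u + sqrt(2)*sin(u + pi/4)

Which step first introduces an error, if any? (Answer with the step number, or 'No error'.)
Step 2

Step 2 is incorrect due to a wrong exponent.
The step shows: 3*u + sin(u) + cos(u)
The correct value should be: 3*u**2 + sin(u) + cos(u)

Explanation: The exponent 2 on u was incorrectly written as 1: the term 3*u**2 was incorrectly written as 3*u
The later steps are derived from this incorrect expression, so the error originates in Step 2.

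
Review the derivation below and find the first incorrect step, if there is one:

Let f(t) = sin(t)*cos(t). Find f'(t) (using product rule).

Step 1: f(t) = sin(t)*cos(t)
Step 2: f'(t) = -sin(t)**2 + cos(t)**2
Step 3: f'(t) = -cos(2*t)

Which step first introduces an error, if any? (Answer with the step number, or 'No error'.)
Step 3

Step 3 is incorrect due to a sign flip.
The step shows: -cos(2*t)
The correct value should be: cos(2*t)

Explanation: The sign of the whole expression was flipped: the term cos(2*t) was incorrectly written as -cos(2*t)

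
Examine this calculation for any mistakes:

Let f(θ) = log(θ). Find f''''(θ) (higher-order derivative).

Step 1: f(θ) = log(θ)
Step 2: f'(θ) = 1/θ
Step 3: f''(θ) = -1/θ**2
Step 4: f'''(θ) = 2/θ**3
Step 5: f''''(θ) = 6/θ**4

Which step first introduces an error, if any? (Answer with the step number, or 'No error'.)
Step 5

Step 5 is incorrect due to a sign flip.
The step shows: 6/θ**4
The correct value should be: -6/θ**4

Explanation: The sign of the whole expression was flipped: the term -6/θ**4 was incorrectly written as 6/θ**4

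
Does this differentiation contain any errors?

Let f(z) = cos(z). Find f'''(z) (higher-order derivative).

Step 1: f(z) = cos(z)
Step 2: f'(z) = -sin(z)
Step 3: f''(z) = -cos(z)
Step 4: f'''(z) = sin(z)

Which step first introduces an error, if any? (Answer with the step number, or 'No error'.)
No error

All steps in this derivation are correct.
The final answer f'''(z) = sin(z) is valid.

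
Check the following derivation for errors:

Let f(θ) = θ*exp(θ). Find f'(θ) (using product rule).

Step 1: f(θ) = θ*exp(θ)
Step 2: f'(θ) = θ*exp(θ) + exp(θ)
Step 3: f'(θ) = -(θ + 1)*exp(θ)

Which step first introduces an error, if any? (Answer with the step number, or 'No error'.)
Step 3

Step 3 is incorrect due to a sign flip.
The step shows: -(θ + 1)*exp(θ)
The correct value should be: (θ + 1)*exp(θ)

Explanation: The sign of the whole expression was flipped: the term (θ + 1)*exp(θ) was incorrectly written as -(θ + 1)*exp(θ)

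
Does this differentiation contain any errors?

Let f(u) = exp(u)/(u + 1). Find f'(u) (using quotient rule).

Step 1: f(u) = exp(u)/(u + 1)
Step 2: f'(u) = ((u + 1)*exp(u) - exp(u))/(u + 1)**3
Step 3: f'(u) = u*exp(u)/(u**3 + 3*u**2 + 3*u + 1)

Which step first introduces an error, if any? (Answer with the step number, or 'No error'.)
Step 2

Step 2 is incorrect due to a wrong exponent.
The step shows: ((u + 1)*exp(u) - exp(u))/(u + 1)**3
The correct value should be: ((u + 1)*exp(u) - exp(u))/(u + 1)**2

Explanation: The exponent -2 on u + 1 was incorrectly written as -3: the term ((u + 1)*exp(u) - exp(u))/(u + 1)**2 was incorrectly written as ((u + 1)*exp(u) - exp(u))/(u + 1)**3
The later steps are derived from this incorrect expression, so the error originates in Step 2.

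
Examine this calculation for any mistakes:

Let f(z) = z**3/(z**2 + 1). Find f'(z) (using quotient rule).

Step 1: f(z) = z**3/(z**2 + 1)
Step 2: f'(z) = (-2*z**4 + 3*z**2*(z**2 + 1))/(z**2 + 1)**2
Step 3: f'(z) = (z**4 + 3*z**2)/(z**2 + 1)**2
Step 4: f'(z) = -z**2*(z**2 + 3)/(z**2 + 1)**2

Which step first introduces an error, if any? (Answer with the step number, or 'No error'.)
Step 4

Step 4 is incorrect due to a sign flip.
The step shows: -z**2*(z**2 + 3)/(z**2 + 1)**2
The correct value should be: z**2*(z**2 + 3)/(z**2 + 1)**2

Explanation: The sign of the whole expression was flipped: the term z**2*(z**2 + 3)/(z**2 + 1)**2 was incorrectly written as -z**2*(z**2 + 3)/(z**2 + 1)**2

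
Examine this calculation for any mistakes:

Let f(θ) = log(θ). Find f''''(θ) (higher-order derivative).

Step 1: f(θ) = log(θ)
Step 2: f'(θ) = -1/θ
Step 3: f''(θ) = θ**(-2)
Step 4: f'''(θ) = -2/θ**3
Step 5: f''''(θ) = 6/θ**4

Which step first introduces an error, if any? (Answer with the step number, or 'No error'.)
Step 2

Step 2 is incorrect due to a sign flip.
The step shows: -1/θ
The correct value should be: 1/θ

Explanation: The sign of the whole expression was flipped: the term 1/θ was incorrectly written as -1/θ
The later steps are derived from this incorrect expression, so the error originates in Step 2.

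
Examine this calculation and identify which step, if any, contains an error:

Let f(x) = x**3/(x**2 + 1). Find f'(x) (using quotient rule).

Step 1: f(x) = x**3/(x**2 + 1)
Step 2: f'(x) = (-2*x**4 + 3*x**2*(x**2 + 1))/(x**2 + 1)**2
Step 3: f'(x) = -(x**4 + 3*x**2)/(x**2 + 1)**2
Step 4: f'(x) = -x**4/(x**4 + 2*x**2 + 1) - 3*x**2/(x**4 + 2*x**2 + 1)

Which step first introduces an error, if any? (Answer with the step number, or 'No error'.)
Step 3

Step 3 is incorrect due to a sign flip.
The step shows: -(x**4 + 3*x**2)/(x**2 + 1)**2
The correct value should be: (x**4 + 3*x**2)/(x**2 + 1)**2

Explanation: The sign of the whole expression was flipped: the term (x**4 + 3*x**2)/(x**2 + 1)**2 was incorrectly written as -(x**4 + 3*x**2)/(x**2 + 1)**2
The later steps are derived from this incorrect expression, so the error originates in Step 3.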